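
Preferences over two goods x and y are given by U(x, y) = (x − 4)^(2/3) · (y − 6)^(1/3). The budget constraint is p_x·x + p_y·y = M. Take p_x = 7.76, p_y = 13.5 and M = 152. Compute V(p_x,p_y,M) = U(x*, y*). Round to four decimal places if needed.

V = 2.2655

This is Cobb-Douglas in (x−4, y−6): tangency gives 2/3·p_y·(y−6) = 1/3·p_x·(x−4).
After buying the subsistence bundle (4, 6), a share 2/3 of the remaining income goes to x: x* = 4 + 2/3·(M − 4p_x − 6p_y)/p_x.
Discretionary income = 152 − 4·7.76 − 6·13.5 = 39.96; x* = 4 + 2/3·39.96/7.76 = 7.433; y* = 6 + 1/3·39.96/13.5 = 6.9867.
Utility at the optimum: U(7.433, 6.9867) = 2.2655.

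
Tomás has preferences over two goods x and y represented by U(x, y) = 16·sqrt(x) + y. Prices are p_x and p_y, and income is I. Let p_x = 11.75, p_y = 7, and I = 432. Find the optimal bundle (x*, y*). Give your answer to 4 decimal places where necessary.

Set MRS = p_x/p_y: 8·x^(−1/2) = p_x/p_y.
Solve: √x = 8·p_y/p_x, so x*(p_x,p_y) = (8·p_y/p_x)², and y* = (I − p_x·x*)/p_y.
Plugging in: x* = (8·7/11.75)² = 22.7144, y* = 23.5866.

x* = 22.7144, y* = 23.5866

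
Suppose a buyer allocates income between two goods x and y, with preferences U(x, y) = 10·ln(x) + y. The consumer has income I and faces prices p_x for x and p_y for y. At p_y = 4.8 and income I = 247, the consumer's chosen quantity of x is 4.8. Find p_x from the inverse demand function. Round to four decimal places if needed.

p_x = 10

MU_x = 10/x, MU_y = 1. Tangency: 10/x = p_x/p_y.
So x*(p_x,p_y) = 10·p_y/p_x, independent of income; and y* = (I − 10·p_y)/p_y.
Set x* = 4.8 in the demand function and solve for p_x: p_x = 10.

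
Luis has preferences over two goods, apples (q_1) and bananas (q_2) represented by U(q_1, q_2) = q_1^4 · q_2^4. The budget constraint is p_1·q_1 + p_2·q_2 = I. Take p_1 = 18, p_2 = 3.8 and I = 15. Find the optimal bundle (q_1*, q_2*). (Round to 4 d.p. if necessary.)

MU_q_1/MU_q_2 = (4·q_2)/(4·q_1); tangency sets this equal to p_1/p_2.
So 4·p_2·q_2 = 4·p_1·q_1; combined with the budget, a share 0.5 of income goes to q_1.
Demand: q_1*(p_1,p_2,I) = 0.5·I/p_1 and q_2* = 0.5·I/p_2.
At p_1=18, p_2=3.8, I=15: q_1* = 0.5·15/18 = 0.4167, q_2* = 1.9737.

q_1* = 0.4167, q_2* = 1.9737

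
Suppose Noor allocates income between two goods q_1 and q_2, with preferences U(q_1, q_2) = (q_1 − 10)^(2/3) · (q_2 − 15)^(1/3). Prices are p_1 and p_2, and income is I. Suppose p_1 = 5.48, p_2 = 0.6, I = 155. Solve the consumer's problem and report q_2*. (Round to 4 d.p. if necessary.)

This is Cobb-Douglas in (q_1−10, q_2−15): tangency gives 2/3·p_2·(q_2−15) = 1/3·p_1·(q_1−10).
Substituting into the budget: q_1* = 10 + 2/3·(I − 10·p_1 − 15·p_2)/p_1, and q_2* = 15 + 1/3·(…)/p_2.
Discretionary income = 155 − 10·5.48 − 15·0.6 = 91.2; q_2* = 15 + 1/3·91.2/0.6 = 65.6667.

q_2* = 65.6667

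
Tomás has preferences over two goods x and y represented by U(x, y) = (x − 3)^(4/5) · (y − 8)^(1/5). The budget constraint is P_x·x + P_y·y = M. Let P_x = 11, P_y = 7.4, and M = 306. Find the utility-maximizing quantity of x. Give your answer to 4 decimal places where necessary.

x* = 18.5491

After buying the subsistence bundle (3, 8), a share 0.8 of the remaining income goes to x: x* = 3 + 0.8·(M − 3P_x − 8P_y)/P_x.
Discretionary income = 306 − 3·11 − 8·7.4 = 213.8; x* = 3 + 0.8·213.8/11 = 18.5491.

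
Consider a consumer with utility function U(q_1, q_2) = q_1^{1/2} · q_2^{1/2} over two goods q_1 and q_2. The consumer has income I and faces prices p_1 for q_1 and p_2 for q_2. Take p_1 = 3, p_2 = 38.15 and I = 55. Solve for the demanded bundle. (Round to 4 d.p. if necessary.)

q_1* = 9.1667, q_2* = 0.7208

MU_q_1/MU_q_2 = (0.5·q_2)/(0.5·q_1); tangency sets this equal to p_1/p_2.
Rearranging, p_2·q_2 = p_1·q_1. Substituting into the budget gives p_1·q_1·(1 + 1) = I.
Demand: q_1*(p_1,p_2,I) = 0.5·I/p_1 and q_2* = 0.5·I/p_2.
At p_1=3, p_2=38.15, I=55: q_1* = 0.5·55/3 = 9.1667, q_2* = 0.7208.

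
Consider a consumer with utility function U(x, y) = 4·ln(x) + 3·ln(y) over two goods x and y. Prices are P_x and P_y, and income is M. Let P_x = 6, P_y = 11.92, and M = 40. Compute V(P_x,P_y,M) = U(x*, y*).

At P_x=6, P_y=11.92, M=40: x* = 4/7·40/6 = 3.8095, y* = 1.4382.
Utility at the optimum: U(3.8095, 1.4382) = 6.4401.

V = 6.4401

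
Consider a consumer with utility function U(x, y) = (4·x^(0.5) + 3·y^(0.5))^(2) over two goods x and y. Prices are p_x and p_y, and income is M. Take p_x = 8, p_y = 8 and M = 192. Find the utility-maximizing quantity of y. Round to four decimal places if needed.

y* = 8.64

With the ratio pinned down, the budget gives x* = M/(p_x + p_y·(y/x)) and y* = (y/x)·x*.
Numerically y/x = 0.5625, so x* = 192/(8 + 8·0.5625) = 15.36 and y* = 0.5625·15.36 = 8.64.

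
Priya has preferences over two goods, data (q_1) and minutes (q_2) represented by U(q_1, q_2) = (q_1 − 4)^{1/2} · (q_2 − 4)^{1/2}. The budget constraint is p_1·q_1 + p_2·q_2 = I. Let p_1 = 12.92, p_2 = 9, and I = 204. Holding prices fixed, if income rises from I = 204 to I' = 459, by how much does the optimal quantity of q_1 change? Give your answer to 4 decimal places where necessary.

Δq_1* = 9.8684

MRS = (q_2−4)/(q_1−4). Tangency with p_1/p_2 gives q_2−4 = (p_1/p_2)·(q_1−4).
Substituting into the budget: q_1* = 4 + 0.5·(I − 4·p_1 − 4·p_2)/p_1, and q_2* = 4 + 0.5·(…)/p_2.
Discretionary income = 204 − 4·12.92 − 4·9 = 116.32; q_1* = 4 + 0.5·116.32/12.92 = 8.5015.
At I' = 459: q_1* = 18.37. Change: 18.37 − 8.5015 = 9.8684.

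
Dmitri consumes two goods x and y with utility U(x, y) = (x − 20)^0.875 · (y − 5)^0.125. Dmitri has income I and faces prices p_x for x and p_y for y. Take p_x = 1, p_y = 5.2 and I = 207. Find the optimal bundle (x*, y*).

This is Cobb-Douglas in (x−20, y−5): tangency gives 0.875·p_y·(y−5) = 0.125·p_x·(x−20).
After buying the subsistence bundle (20, 5), a share 0.875 of the remaining income goes to x: x* = 20 + 0.875·(I − 20p_x − 5p_y)/p_x.
Discretionary income = 207 − 20·1 − 5·5.2 = 161; x* = 20 + 0.875·161/1 = 160.875; y* = 5 + 0.125·161/5.2 = 8.8702.

x* = 160.875, y* = 8.8702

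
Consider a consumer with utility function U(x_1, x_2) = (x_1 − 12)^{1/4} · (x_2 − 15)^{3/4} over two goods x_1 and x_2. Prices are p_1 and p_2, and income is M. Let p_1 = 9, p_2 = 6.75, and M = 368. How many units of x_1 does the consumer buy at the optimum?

x_1* = 16.4097

This is Cobb-Douglas in (x_1−12, x_2−15): tangency gives 0.25·p_2·(x_2−15) = 0.75·p_1·(x_1−12).
Substituting into the budget: x_1* = 12 + 0.25·(M − 12·p_1 − 15·p_2)/p_1, and x_2* = 15 + 0.75·(…)/p_2.
Discretionary income = 368 − 12·9 − 15·6.75 = 158.75; x_1* = 12 + 0.25·158.75/9 = 16.4097.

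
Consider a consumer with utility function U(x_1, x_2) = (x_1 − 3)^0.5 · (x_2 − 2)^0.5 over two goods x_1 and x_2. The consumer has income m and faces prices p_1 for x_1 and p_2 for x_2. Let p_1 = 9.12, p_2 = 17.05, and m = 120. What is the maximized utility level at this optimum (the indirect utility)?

V = 2.3473

This is Cobb-Douglas in (x_1−3, x_2−2): tangency gives 0.5·p_2·(x_2−2) = 0.5·p_1·(x_1−3).
Substituting into the budget: x_1* = 3 + 0.5·(m − 3·p_1 − 2·p_2)/p_1, and x_2* = 2 + 0.5·(…)/p_2.
Discretionary income = 120 − 3·9.12 − 2·17.05 = 58.54; x_1* = 3 + 0.5·58.54/9.12 = 6.2094; x_2* = 2 + 0.5·58.54/17.05 = 3.7167.
Utility at the optimum: U(6.2094, 3.7167) = 2.3473.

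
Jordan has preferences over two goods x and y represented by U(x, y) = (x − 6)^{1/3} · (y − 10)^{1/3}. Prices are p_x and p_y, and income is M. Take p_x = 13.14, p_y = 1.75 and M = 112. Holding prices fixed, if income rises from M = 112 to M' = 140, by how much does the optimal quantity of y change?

Let x' = x−6, y' = y−10. MRS = y'/x' = p_x/p_y.
Substituting into the budget: x* = 6 + 0.5·(M − 6·p_x − 10·p_y)/p_x, and y* = 10 + 0.5·(…)/p_y.
Discretionary income = 112 − 6·13.14 − 10·1.75 = 15.66; y* = 10 + 0.5·15.66/1.75 = 14.4743.
At M' = 140: y* = 22.4743. Change: 22.4743 − 14.4743 = 8.

Δy* = 8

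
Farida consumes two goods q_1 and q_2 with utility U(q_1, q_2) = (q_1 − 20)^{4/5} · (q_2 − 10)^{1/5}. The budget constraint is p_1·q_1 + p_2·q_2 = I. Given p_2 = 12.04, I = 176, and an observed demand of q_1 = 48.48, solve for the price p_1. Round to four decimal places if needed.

This is Cobb-Douglas in (q_1−20, q_2−10): tangency gives 0.8·p_2·(q_2−10) = 0.2·p_1·(q_1−20).
After buying the subsistence bundle (20, 10), a share 0.8 of the remaining income goes to q_1: q_1* = 20 + 0.8·(I − 20p_1 − 10p_2)/p_1.
Set q_1* = 48.48 in the demand function and solve for p_1: p_1 = 1.

p_1 = 1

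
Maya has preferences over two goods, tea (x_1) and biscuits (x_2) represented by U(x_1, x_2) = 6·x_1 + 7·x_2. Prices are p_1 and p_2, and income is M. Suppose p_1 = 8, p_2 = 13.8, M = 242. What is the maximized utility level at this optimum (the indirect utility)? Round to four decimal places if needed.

V = 181.5

x_1 gives more utility per dollar, so spend all income on x_1: x_1* = M/p_1, x_2* = 0.
Numerically: x_1* = 30.25, x_2* = 0.
Utility at the optimum: U(30.25, 0) = 181.5.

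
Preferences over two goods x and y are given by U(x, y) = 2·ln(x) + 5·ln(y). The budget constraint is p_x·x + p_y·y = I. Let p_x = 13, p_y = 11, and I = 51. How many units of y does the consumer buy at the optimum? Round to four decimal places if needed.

y* = 3.3117

Tangency: MRS = (2/5)·y/x = p_x/p_y.
Rearranging, p_y·y = (5/2)·p_x·x. Substituting into the budget gives p_x·x·(1 + (5/2)) = I.
Demand: x*(p_x,p_y,I) = 2/7·I/p_x and y* = 5/7·I/p_y.
At p_x=13, p_y=11, I=51: y* = 5/7·51/11 = 3.3117.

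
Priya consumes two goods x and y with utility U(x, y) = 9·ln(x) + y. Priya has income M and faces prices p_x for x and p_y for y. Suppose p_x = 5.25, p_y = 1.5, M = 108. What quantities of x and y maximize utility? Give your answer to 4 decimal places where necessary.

At the given prices: x* = 9·1.5/5.25 = 2.5714, and y* = 63.

x* = 2.5714, y* = 63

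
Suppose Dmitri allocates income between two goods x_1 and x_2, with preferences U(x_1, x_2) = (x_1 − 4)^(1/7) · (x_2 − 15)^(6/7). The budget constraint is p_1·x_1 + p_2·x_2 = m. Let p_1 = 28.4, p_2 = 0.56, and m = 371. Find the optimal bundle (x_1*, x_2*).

x_1* = 5.2525, x_2* = 396.1224

Let x_1' = x_1−4, x_2' = x_2−15. MRS = (1/6)·x_2'/x_1' = p_1/p_2.
Substituting into the budget: x_1* = 4 + 1/7·(m − 4·p_1 − 15·p_2)/p_1, and x_2* = 15 + 6/7·(…)/p_2.
Discretionary income = 371 − 4·28.4 − 15·0.56 = 249; x_1* = 4 + 1/7·249/28.4 = 5.2525; x_2* = 15 + 6/7·249/0.56 = 396.1224.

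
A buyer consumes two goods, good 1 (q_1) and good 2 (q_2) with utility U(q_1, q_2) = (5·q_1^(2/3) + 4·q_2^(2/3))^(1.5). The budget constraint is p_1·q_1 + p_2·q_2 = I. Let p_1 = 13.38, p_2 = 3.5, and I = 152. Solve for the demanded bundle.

MU_q_1 ∝ 5·q_1^(-1/3), MU_q_2 ∝ 4·q_2^(-1/3), so MRS = (5/4)·(q_2/q_1)^(1/3) = p_1/p_2.
Solve for the ratio: q_2/q_1 = [(4/5)·p_1/p_2]^(3).
With the ratio pinned down, the budget gives q_1* = I/(p_1 + p_2·(q_2/q_1)) and q_2* = (q_2/q_1)·q_1*.
Numerically q_2/q_1 = 28.604487, so q_1* = 152/(13.38 + 3.5·28.604487) = 1.3393 and q_2* = 28.604487·1.3393 = 38.3088.

q_1* = 1.3393, q_2* = 38.3088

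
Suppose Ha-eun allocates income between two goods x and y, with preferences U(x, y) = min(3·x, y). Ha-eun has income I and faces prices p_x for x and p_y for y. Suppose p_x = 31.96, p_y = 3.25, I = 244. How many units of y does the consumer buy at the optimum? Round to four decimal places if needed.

With perfect complements, no substitution: consume in ratio x:y = 1:3.
Budget: p_x·x + p_y·3·x = I, so (p_x + 3·p_y)·x = I.
Demand: x*(p_x,p_y,I) = I/(p_x + 3·p_y), y* = 3·I/(p_x + 3·p_y).
Here 31.96 + 3·3.25 = 41.71, giving y* = 17.5497.

y* = 17.5497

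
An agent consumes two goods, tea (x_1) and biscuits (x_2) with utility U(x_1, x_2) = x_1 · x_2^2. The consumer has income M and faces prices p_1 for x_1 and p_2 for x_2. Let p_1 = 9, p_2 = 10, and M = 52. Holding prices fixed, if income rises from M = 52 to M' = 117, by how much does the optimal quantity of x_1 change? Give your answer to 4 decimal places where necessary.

The MRS is (1/2)·x_2/x_1. Set MRS = p_1/p_2.
So p_2·x_2 = 2·p_1·x_1; combined with the budget, a share 1/3 of income goes to x_1.
Demand: x_1*(p_1,p_2,M) = 1/3·M/p_1 and x_2* = 2/3·M/p_2.
At p_1=9, p_2=10, M=52: x_1* = 1/3·52/9 = 1.9259.
At M' = 117: x_1* = 4.3333. Change: 4.3333 − 1.9259 = 2.4074.

Δx_1* = 2.4074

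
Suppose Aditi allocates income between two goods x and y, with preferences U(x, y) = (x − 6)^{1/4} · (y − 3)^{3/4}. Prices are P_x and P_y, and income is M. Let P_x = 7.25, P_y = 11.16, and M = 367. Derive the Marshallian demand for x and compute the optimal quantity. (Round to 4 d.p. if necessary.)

x* = 16.0007

This is Cobb-Douglas in (x−6, y−3): tangency gives 0.25·P_y·(y−3) = 0.75·P_x·(x−6).
Substituting into the budget: x* = 6 + 0.25·(M − 6·P_x − 3·P_y)/P_x, and y* = 3 + 0.75·(…)/P_y.
Discretionary income = 367 − 6·7.25 − 3·11.16 = 290.02; x* = 6 + 0.25·290.02/7.25 = 16.0007.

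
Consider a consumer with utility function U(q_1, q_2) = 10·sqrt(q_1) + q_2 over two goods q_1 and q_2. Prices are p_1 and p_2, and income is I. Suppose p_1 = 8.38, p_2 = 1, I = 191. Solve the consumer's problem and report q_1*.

Utility is quasi-linear in q_2; the FOC for q_1 is 5/√q_1 = p_1/p_2.
Thus q_1* = (5·p_2/p_1)² — independent of I — with the rest of income spent on q_2.
Plugging in: q_1* = (5·1/8.38)² = 0.356.

q_1* = 0.356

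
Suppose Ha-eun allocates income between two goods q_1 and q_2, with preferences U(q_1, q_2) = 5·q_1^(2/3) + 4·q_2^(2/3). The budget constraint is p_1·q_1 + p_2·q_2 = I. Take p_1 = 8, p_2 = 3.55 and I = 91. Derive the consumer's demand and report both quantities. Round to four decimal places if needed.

q_1* = 3.1596, q_2* = 18.5135

From the CES first-order condition, (5/4)·(q_2/q_1)^(1/3) = p_1/p_2.
Solve for the ratio: q_2/q_1 = [(4/5)·p_1/p_2]^(3).
With the ratio pinned down, the budget gives q_1* = I/(p_1 + p_2·(q_2/q_1)) and q_2* = (q_2/q_1)·q_1*.
Numerically q_2/q_1 = 5.859423, so q_1* = 91/(8 + 3.55·5.859423) = 3.1596 and q_2* = 5.859423·3.1596 = 18.5135.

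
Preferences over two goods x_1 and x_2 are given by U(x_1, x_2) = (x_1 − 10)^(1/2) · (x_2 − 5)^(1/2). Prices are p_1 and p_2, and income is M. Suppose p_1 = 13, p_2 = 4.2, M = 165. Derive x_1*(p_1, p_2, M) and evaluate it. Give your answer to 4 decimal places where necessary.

This is Cobb-Douglas in (x_1−10, x_2−5): tangency gives 0.5·p_2·(x_2−5) = 0.5·p_1·(x_1−10).
Substituting into the budget: x_1* = 10 + 0.5·(M − 10·p_1 − 5·p_2)/p_1, and x_2* = 5 + 0.5·(…)/p_2.
Discretionary income = 165 − 10·13 − 5·4.2 = 14; x_1* = 10 + 0.5·14/13 = 10.5385.

x_1* = 10.5385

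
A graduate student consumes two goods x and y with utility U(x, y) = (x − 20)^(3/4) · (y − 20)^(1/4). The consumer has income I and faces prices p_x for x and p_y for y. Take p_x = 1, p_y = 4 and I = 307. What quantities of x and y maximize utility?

x* = 175.25, y* = 32.9375

MRS = 3·(y−20)/(x−20). Tangency with p_x/p_y gives y−20 = (1/3)·(p_x/p_y)·(x−20).
Substituting into the budget: x* = 20 + 0.75·(I − 20·p_x − 20·p_y)/p_x, and y* = 20 + 0.25·(…)/p_y.
Discretionary income = 307 − 20·1 − 20·4 = 207; x* = 20 + 0.75·207/1 = 175.25; y* = 20 + 0.25·207/4 = 32.9375.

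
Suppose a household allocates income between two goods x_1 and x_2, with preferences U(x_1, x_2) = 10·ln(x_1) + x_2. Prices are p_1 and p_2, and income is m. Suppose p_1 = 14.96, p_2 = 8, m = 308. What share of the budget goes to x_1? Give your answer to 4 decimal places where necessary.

share on x_1 = 0.2597

Set MRS = p_1/p_2: (10/x_1)/1 = p_1/p_2.
So x_1*(p_1,p_2) = 10·p_2/p_1, independent of income; and x_2* = (m − 10·p_2)/p_2.
At the given prices: x_1* = 10·8/14.96 = 5.3476, and x_2* = 28.5.
Expenditure on x_1: 14.96·5.3476 = 80; share = 0.2597.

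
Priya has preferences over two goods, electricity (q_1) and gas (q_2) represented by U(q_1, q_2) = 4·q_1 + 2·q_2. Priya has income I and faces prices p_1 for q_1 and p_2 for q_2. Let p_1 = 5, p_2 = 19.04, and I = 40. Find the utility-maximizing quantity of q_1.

q_1* = 8

Perfect substitutes: compare marginal utility per dollar. 4/p_1 vs 2/p_2 → 0.8 vs 0.105.
q_1 gives more utility per dollar, so spend all income on q_1: q_1* = I/p_1, q_2* = 0.
Numerically: q_1* = 8, q_2* = 0.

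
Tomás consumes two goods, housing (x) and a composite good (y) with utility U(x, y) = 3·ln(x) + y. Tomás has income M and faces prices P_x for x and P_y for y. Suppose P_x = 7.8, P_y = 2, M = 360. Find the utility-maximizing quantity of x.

MU_x = 3/x, MU_y = 1. Tangency: 3/x = P_x/P_y.
So x*(P_x,P_y) = 3·P_y/P_x, independent of income; and y* = (M − 3·P_y)/P_y.
At the given prices: x* = 3·2/7.8 = 0.7692.

x* = 0.7692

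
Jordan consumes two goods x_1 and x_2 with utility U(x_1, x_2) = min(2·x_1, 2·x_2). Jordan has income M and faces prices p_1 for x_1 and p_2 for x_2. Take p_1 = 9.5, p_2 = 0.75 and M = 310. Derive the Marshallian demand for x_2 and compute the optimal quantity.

x_2* = 30.2439

With perfect complements, no substitution: consume in ratio x_1:x_2 = 2:2.
Budget: p_1·x_1 + p_2·x_1 = M, so (2·p_1 + 2·p_2)·x_1 = 2·M.
Demand: x_1*(p_1,p_2,M) = 2·M/(2·p_1 + 2·p_2), x_2* = 2·M/(2·p_1 + 2·p_2).
Here 2·9.5 + 2·0.75 = 20.5, giving x_2* = 30.2439.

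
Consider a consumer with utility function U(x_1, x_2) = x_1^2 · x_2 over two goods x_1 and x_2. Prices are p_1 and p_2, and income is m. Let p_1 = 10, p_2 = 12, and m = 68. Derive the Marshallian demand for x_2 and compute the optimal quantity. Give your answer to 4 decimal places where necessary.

x_2* = 1.8889

Tangency: MRS = 2·x_2/x_1 = p_1/p_2.
Rearranging, p_2·x_2 = (1/2)·p_1·x_1. Substituting into the budget gives p_1·x_1·(1 + (1/2)) = m.
Demand: x_1*(p_1,p_2,m) = 2/3·m/p_1 and x_2* = 1/3·m/p_2.
At p_1=10, p_2=12, m=68: x_2* = 1/3·68/12 = 1.8889.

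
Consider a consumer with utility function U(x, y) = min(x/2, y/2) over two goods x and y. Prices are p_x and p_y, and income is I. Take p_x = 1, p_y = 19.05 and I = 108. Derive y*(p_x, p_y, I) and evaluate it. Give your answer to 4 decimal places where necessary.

y* = 5.3865

Leontief preferences: the optimum is at the kink where x/2 = y/2, i.e. y = x.
Budget: p_x·x + p_y·x = I, so (2·p_x + 2·p_y)·x = 2·I.
Demand: x*(p_x,p_y,I) = 2·I/(2·p_x + 2·p_y), y* = 2·I/(2·p_x + 2·p_y).
Here 2·1 + 2·19.05 = 40.1, giving y* = 5.3865.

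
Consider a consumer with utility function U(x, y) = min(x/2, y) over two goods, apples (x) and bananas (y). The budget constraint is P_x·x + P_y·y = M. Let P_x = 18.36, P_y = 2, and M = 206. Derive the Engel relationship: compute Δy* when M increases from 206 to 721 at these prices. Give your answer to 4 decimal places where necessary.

Demand: x*(P_x,P_y,M) = 2·M/(2·P_x + P_y), y* = M/(2·P_x + P_y).
Here 2·18.36 + 2 = 38.72, giving y* = 5.3202.
At M' = 721: y* = 18.6209. Change: 18.6209 − 5.3202 = 13.3006.

Δy* = 13.3006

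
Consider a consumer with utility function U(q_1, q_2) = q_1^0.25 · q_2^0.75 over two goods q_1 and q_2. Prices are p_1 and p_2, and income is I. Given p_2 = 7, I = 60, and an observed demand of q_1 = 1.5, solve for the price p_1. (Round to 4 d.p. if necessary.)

MU_q_1/MU_q_2 = (0.25·q_2)/(0.75·q_1); tangency sets this equal to p_1/p_2.
Rearranging, p_2·q_2 = 3·p_1·q_1. Substituting into the budget gives p_1·q_1·(1 + 3) = I.
Demand: q_1*(p_1,p_2,I) = 0.25·I/p_1 and q_2* = 0.75·I/p_2.
Set q_1* = 1.5 in the demand function and solve for p_1: p_1 = 10.

p_1 = 10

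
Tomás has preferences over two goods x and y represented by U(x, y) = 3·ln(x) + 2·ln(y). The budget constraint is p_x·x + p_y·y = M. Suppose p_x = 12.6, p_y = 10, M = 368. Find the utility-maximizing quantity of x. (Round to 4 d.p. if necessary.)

x* = 17.5238

The MRS is (3/2)·y/x. Set MRS = p_x/p_y.
So 3·p_y·y = 2·p_x·x; combined with the budget, a share 0.6 of income goes to x.
Demand: x*(p_x,p_y,M) = 0.6·M/p_x and y* = 0.4·M/p_y.
At p_x=12.6, p_y=10, M=368: x* = 0.6·368/12.6 = 17.5238.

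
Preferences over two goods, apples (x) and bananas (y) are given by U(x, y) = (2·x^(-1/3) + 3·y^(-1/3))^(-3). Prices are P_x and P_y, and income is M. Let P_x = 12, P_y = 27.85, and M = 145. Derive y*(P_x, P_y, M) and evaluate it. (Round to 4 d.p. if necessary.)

y* = 3.2586

MRS = MU_x/MU_y = (2/3)·(y/x)^(4/3). Set equal to P_x/P_y.
Hence y/x = ((3/2)·P_x/P_y)^(1/(4/3)), i.e. raised to the 0.75 power.
With the ratio pinned down, the budget gives x* = M/(P_x + P_y·(y/x)) and y* = (y/x)·x*.
Numerically y/x = 0.720834, so x* = 145/(12 + 27.85·0.720834) = 4.5206 and y* = 0.720834·4.5206 = 3.2586.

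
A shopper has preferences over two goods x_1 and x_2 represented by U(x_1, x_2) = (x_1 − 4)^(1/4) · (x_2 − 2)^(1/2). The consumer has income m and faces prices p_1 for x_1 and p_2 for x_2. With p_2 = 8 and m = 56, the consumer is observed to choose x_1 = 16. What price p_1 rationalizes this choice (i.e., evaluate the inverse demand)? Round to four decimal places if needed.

This is Cobb-Douglas in (x_1−4, x_2−2): tangency gives 0.25·p_2·(x_2−2) = 0.5·p_1·(x_1−4).
After buying the subsistence bundle (4, 2), a share 1/3 of the remaining income goes to x_1: x_1* = 4 + 1/3·(m − 4p_1 − 2p_2)/p_1.
Set x_1* = 16 in the demand function and solve for p_1: p_1 = 1.

p_1 = 1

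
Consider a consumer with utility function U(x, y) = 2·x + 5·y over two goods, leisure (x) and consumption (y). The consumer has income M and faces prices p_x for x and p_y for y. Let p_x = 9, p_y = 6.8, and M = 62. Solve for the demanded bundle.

x* = 0, y* = 9.1176

Linear utility — the consumer picks whichever good has higher MU/price: 2/9 = 0.2222 vs 5/6.8 = 0.7353.
y gives more utility per dollar, so spend all income on y: y* = M/p_y, x* = 0.
Numerically: x* = 0, y* = 9.1176.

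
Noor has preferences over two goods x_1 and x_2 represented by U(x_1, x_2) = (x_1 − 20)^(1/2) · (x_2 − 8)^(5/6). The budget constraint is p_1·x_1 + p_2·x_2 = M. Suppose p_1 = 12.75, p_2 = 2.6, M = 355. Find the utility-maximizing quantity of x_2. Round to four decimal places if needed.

x_2* = 27.0385

MRS = (3/5)·(x_2−8)/(x_1−20). Tangency with p_1/p_2 gives x_2−8 = (5/3)·(p_1/p_2)·(x_1−20).
After buying the subsistence bundle (20, 8), a share 0.375 of the remaining income goes to x_1: x_1* = 20 + 0.375·(M − 20p_1 − 8p_2)/p_1.
Discretionary income = 355 − 20·12.75 − 8·2.6 = 79.2; x_2* = 8 + 0.625·79.2/2.6 = 27.0385.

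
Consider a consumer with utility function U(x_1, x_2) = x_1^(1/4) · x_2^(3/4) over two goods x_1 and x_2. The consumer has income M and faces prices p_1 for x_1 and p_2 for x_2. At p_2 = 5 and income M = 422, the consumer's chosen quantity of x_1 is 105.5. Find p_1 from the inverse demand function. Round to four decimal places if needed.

p_1 = 1

MU_x_1/MU_x_2 = (0.25·x_2)/(0.75·x_1); tangency sets this equal to p_1/p_2.
Rearranging, p_2·x_2 = 3·p_1·x_1. Substituting into the budget gives p_1·x_1·(1 + 3) = M.
Demand: x_1*(p_1,p_2,M) = 0.25·M/p_1 and x_2* = 0.75·M/p_2.
Set x_1* = 105.5 in the demand function and solve for p_1: p_1 = 1.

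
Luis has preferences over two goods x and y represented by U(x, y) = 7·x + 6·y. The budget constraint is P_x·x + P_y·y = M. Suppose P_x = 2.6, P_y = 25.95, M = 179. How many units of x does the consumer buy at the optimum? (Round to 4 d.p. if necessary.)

x* = 68.8462

Numerically: x* = 68.8462, y* = 0.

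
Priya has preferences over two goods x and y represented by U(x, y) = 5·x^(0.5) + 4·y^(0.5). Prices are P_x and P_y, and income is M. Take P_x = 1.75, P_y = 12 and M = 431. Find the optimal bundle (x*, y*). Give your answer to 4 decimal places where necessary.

MU_x ∝ 5·x^(-0.5), MU_y ∝ 4·y^(-0.5), so MRS = (5/4)·(y/x)^(0.5) = P_x/P_y.
Hence y/x = ((4/5)·P_x/P_y)^(1/(0.5)), i.e. raised to the 2 power.
Substitute y = (y/x)·x into the budget: x* = M/(P_x + P_y·(y/x)).
Numerically y/x = 0.013611, so x* = 431/(1.75 + 12·0.013611) = 225.2613 and y* = 0.013611·225.2613 = 3.0661.

x* = 225.2613, y* = 3.0661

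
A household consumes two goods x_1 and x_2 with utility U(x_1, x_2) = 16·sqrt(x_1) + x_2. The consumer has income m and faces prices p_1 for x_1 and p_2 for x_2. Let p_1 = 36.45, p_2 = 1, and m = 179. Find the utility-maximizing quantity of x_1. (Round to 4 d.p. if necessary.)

x_1* = 0.0482

Utility is quasi-linear in x_2; the FOC for x_1 is 8/√x_1 = p_1/p_2.
Solve: √x_1 = 8·p_2/p_1, so x_1*(p_1,p_2) = (8·p_2/p_1)², and x_2* = (m − p_1·x_1*)/p_2.
Plugging in: x_1* = (8·1/36.45)² = 0.0482.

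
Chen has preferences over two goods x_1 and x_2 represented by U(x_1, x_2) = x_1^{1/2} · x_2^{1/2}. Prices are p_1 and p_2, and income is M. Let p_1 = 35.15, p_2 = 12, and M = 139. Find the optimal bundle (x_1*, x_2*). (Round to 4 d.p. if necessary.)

x_1* = 1.9772, x_2* = 5.7917

The MRS is x_2/x_1. Set MRS = p_1/p_2.
Rearranging, p_2·x_2 = p_1·x_1. Substituting into the budget gives p_1·x_1·(1 + 1) = M.
Demand: x_1*(p_1,p_2,M) = 0.5·M/p_1 and x_2* = 0.5·M/p_2.
At p_1=35.15, p_2=12, M=139: x_1* = 0.5·139/35.15 = 1.9772, x_2* = 5.7917.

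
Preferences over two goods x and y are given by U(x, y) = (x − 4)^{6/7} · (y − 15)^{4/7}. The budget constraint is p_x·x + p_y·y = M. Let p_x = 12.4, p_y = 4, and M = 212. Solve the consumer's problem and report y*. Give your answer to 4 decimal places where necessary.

y* = 25.24

This is Cobb-Douglas in (x−4, y−15): tangency gives 6/7·p_y·(y−15) = 4/7·p_x·(x−4).
After buying the subsistence bundle (4, 15), a share 0.6 of the remaining income goes to x: x* = 4 + 0.6·(M − 4p_x − 15p_y)/p_x.
Discretionary income = 212 − 4·12.4 − 15·4 = 102.4; y* = 15 + 0.4·102.4/4 = 25.24.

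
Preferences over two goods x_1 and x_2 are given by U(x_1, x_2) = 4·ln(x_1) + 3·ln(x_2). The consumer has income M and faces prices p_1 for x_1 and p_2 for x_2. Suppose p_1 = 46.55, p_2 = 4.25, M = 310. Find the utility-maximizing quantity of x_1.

At p_1=46.55, p_2=4.25, M=310: x_1* = 4/7·310/46.55 = 3.8054.

x_1* = 3.8054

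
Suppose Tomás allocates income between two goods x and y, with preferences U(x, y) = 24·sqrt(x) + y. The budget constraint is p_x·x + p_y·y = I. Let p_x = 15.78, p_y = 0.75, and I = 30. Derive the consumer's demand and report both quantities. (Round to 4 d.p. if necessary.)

x* = 0.3253, y* = 33.1559

Set MRS = p_x/p_y: 12·x^(−1/2) = p_x/p_y.
Thus x* = (12·p_y/p_x)² — independent of I — with the rest of income spent on y.
Plugging in: x* = (12·0.75/15.78)² = 0.3253, y* = 33.1559.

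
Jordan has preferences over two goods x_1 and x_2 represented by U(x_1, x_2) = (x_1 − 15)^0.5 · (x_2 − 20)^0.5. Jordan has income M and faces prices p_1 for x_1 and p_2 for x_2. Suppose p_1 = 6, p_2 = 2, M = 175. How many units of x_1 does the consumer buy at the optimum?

Substituting into the budget: x_1* = 15 + 0.5·(M − 15·p_1 − 20·p_2)/p_1, and x_2* = 20 + 0.5·(…)/p_2.
Discretionary income = 175 − 15·6 − 20·2 = 45; x_1* = 15 + 0.5·45/6 = 18.75.

x_1* = 18.75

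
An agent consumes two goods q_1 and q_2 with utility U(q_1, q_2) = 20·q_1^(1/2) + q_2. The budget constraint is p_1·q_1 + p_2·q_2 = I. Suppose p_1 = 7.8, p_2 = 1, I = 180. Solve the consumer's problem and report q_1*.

q_1* = 1.6437

MU_q_1 = 10/√q_1, MU_q_2 = 1. Tangency: 10/√q_1 = p_1/p_2.
Thus q_1* = (10·p_2/p_1)² — independent of I — with the rest of income spent on q_2.
Plugging in: q_1* = (10·1/7.8)² = 1.6437.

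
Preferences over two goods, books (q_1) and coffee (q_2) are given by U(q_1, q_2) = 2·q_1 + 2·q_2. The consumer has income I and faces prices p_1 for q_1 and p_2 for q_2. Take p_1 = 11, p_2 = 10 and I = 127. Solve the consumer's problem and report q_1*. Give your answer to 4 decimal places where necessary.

Linear utility — the consumer picks whichever good has higher MU/price: 2/11 = 0.1818 vs 2/10 = 0.2.
q_2 gives more utility per dollar, so spend all income on q_2: q_2* = I/p_2, q_1* = 0.
Numerically: q_1* = 0, q_2* = 12.7.

q_1* = 0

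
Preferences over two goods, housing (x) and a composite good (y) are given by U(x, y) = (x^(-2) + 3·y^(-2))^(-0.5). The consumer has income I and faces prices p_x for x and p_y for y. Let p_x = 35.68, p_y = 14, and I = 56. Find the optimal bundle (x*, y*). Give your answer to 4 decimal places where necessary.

x* = 0.8852, y* = 1.7439

From the CES first-order condition, (1/3)·(y/x)^(3) = p_x/p_y.
Solve for the ratio: y/x = [3·p_x/p_y]^(1/3).
Substitute y = (y/x)·x into the budget: x* = I/(p_x + p_y·(y/x)).
Numerically y/x = 1.970029, so x* = 56/(35.68 + 14·1.970029) = 0.8852 and y* = 1.970029·0.8852 = 1.7439.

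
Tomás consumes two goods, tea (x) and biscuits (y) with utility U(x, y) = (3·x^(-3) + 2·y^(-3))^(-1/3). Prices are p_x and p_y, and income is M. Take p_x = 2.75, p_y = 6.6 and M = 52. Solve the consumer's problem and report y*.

y* = 5.0058

Numerically y/x = 0.72598, so x* = 52/(2.75 + 6.6·0.72598) = 6.8952 and y* = 0.72598·6.8952 = 5.0058.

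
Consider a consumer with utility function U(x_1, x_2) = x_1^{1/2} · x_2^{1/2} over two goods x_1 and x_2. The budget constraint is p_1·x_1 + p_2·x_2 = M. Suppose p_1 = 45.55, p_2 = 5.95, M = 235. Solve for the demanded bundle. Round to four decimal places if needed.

The MRS is x_2/x_1. Set MRS = p_1/p_2.
So 0.5·p_2·x_2 = 0.5·p_1·x_1; combined with the budget, a share 0.5 of income goes to x_1.
Demand: x_1*(p_1,p_2,M) = 0.5·M/p_1 and x_2* = 0.5·M/p_2.
At p_1=45.55, p_2=5.95, M=235: x_1* = 0.5·235/45.55 = 2.5796, x_2* = 19.7479.

x_1* = 2.5796, x_2* = 19.7479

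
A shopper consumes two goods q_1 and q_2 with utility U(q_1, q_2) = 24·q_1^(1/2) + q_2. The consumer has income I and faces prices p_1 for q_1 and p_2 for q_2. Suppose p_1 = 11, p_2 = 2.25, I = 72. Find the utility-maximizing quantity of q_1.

q_1* = 6.0248

Set MRS = p_1/p_2: 12·q_1^(−1/2) = p_1/p_2.
Solve: √q_1 = 12·p_2/p_1, so q_1*(p_1,p_2) = (12·p_2/p_1)², and q_2* = (I − p_1·q_1*)/p_2.
Plugging in: q_1* = (12·2.25/11)² = 6.0248.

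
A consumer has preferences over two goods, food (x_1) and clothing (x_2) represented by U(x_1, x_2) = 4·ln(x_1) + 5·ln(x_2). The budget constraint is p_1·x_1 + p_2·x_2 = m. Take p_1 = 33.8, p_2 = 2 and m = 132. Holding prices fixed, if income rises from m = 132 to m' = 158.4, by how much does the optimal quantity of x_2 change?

Δx_2* = 7.3333

MU_x_1/MU_x_2 = (4·x_2)/(5·x_1); tangency sets this equal to p_1/p_2.
Rearranging, p_2·x_2 = (5/4)·p_1·x_1. Substituting into the budget gives p_1·x_1·(1 + (5/4)) = m.
Demand: x_1*(p_1,p_2,m) = 4/9·m/p_1 and x_2* = 5/9·m/p_2.
At p_1=33.8, p_2=2, m=132: x_2* = 5/9·132/2 = 36.6667.
At m' = 158.4: x_2* = 44. Change: 44 − 36.6667 = 7.3333.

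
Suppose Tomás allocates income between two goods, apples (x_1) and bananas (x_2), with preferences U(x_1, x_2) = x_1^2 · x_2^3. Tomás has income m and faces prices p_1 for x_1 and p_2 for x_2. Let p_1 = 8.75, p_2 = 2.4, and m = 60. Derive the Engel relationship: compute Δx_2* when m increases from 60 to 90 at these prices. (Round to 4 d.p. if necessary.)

Δx_2* = 7.5

Demand: x_1*(p_1,p_2,m) = 0.4·m/p_1 and x_2* = 0.6·m/p_2.
At p_1=8.75, p_2=2.4, m=60: x_2* = 0.6·60/2.4 = 15.
At m' = 90: x_2* = 22.5. Change: 22.5 − 15 = 7.5.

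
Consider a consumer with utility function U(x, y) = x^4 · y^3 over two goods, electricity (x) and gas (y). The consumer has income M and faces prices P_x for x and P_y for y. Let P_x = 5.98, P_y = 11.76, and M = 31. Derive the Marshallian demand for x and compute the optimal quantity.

Demand: x*(P_x,P_y,M) = 4/7·M/P_x and y* = 3/7·M/P_y.
At P_x=5.98, P_y=11.76, M=31: x* = 4/7·31/5.98 = 2.9623.

x* = 2.9623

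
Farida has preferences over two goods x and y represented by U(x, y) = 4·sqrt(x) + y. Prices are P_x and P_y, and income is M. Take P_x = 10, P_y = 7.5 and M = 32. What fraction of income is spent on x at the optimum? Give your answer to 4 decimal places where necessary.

Plugging in: x* = (2·7.5/10)² = 2.25, y* = 1.2667.
Expenditure on x: 10·2.25 = 22.5; share = 0.7031.

share on x = 0.7031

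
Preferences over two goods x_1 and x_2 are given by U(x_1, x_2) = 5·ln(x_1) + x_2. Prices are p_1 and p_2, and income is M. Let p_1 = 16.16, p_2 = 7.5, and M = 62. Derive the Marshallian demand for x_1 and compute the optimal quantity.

Set MRS = p_1/p_2: (5/x_1)/1 = p_1/p_2.
So x_1*(p_1,p_2) = 5·p_2/p_1, independent of income; and x_2* = (M − 5·p_2)/p_2.
At the given prices: x_1* = 5·7.5/16.16 = 2.3205.

x_1* = 2.3205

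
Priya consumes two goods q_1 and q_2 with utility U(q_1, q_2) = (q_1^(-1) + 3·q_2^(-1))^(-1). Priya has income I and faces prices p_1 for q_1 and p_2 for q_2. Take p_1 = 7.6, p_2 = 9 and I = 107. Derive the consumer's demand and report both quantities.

q_1* = 4.8803, q_2* = 7.7677

Substitute q_2 = (q_2/q_1)·q_1 into the budget: q_1* = I/(p_1 + p_2·(q_2/q_1)).
Numerically q_2/q_1 = 1.591645, so q_1* = 107/(7.6 + 9·1.591645) = 4.8803 and q_2* = 1.591645·4.8803 = 7.7677.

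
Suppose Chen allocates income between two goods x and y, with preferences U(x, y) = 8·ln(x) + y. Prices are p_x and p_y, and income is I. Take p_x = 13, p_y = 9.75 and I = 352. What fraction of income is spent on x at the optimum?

Set MRS = p_x/p_y: (8/x)/1 = p_x/p_y.
So x*(p_x,p_y) = 8·p_y/p_x, independent of income; and y* = (I − 8·p_y)/p_y.
At the given prices: x* = 8·9.75/13 = 6, and y* = 28.1026.
Expenditure on x: 13·6 = 78; share = 0.2216.

share on x = 0.2216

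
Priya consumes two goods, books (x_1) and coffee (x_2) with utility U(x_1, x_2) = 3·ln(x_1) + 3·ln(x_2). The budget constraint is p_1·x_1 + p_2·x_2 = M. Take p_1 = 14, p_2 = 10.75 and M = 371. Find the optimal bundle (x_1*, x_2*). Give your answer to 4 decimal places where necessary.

x_1* = 13.25, x_2* = 17.2558

MU_x_1/MU_x_2 = (3·x_2)/(3·x_1); tangency sets this equal to p_1/p_2.
Rearranging, p_2·x_2 = p_1·x_1. Substituting into the budget gives p_1·x_1·(1 + 1) = M.
Demand: x_1*(p_1,p_2,M) = 0.5·M/p_1 and x_2* = 0.5·M/p_2.
At p_1=14, p_2=10.75, M=371: x_1* = 0.5·371/14 = 13.25, x_2* = 17.2558.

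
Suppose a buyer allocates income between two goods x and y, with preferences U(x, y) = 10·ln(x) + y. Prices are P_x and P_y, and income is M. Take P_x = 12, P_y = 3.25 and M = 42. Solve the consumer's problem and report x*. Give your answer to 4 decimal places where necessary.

x* = 2.7083

Set MRS = P_x/P_y: (10/x)/1 = P_x/P_y.
So x*(P_x,P_y) = 10·P_y/P_x, independent of income; and y* = (M − 10·P_y)/P_y.
At the given prices: x* = 10·3.25/12 = 2.7083.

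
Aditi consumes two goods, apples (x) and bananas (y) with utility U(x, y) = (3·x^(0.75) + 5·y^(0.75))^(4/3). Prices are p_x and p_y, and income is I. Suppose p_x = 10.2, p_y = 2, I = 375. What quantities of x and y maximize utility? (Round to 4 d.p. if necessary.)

x* = 0.0359, y* = 187.317

MRS = MU_x/MU_y = (3/5)·(y/x)^(0.25). Set equal to p_x/p_y.
Solve for the ratio: y/x = [(5/3)·p_x/p_y]^(4).
With the ratio pinned down, the budget gives x* = I/(p_x + p_y·(y/x)) and y* = (y/x)·x*.
Numerically y/x = 5220.0625, so x* = 375/(10.2 + 2·5220.0625) = 0.0359 and y* = 5220.0625·0.0359 = 187.317.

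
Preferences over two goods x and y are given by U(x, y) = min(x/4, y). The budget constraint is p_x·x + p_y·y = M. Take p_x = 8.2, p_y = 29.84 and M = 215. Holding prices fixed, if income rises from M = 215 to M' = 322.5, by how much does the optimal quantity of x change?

With perfect complements, no substitution: consume in ratio x:y = 4:1.
Budget: p_x·x + p_y·(1/4)·x = M, so (4·p_x + p_y)·x = 4·M.
Demand: x*(p_x,p_y,M) = 4·M/(4·p_x + p_y), y* = M/(4·p_x + p_y).
Here 4·8.2 + 29.84 = 62.64, giving x* = 13.7292.
At M' = 322.5: x* = 20.5939. Change: 20.5939 − 13.7292 = 6.8646.

Δx* = 6.8646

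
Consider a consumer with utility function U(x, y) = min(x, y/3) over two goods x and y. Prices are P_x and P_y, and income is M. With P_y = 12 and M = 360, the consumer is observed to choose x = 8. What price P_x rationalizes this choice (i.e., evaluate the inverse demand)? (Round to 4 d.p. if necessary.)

P_x = 9

With perfect complements, no substitution: consume in ratio x:y = 1:3.
Budget: P_x·x + P_y·3·x = M, so (P_x + 3·P_y)·x = M.
Demand: x*(P_x,P_y,M) = M/(P_x + 3·P_y), y* = 3·M/(P_x + 3·P_y).
Set x* = 8 in the demand function and solve for P_x: P_x = 9.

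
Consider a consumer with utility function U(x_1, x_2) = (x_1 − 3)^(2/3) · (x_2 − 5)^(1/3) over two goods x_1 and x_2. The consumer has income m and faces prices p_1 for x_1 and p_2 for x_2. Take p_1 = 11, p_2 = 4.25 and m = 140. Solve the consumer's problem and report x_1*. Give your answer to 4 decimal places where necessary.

x_1* = 8.197

MRS = 2·(x_2−5)/(x_1−3). Tangency with p_1/p_2 gives x_2−5 = (1/2)·(p_1/p_2)·(x_1−3).
Substituting into the budget: x_1* = 3 + 2/3·(m − 3·p_1 − 5·p_2)/p_1, and x_2* = 5 + 1/3·(…)/p_2.
Discretionary income = 140 − 3·11 − 5·4.25 = 85.75; x_1* = 3 + 2/3·85.75/11 = 8.197.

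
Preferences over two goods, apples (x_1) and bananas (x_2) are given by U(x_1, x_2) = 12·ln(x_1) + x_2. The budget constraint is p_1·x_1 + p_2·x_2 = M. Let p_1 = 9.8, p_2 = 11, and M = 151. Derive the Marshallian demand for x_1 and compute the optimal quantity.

x_1* = 13.4694

MU_x_1 = 12/x_1, MU_x_2 = 1. Tangency: 12/x_1 = p_1/p_2.
So x_1*(p_1,p_2) = 12·p_2/p_1, independent of income; and x_2* = (M − 12·p_2)/p_2.
At the given prices: x_1* = 12·11/9.8 = 13.4694.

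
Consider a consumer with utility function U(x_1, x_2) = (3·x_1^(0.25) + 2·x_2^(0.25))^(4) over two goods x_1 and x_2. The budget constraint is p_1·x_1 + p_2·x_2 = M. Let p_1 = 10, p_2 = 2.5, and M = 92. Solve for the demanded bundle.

x_1* = 4.7805, x_2* = 17.678

With the ratio pinned down, the budget gives x_1* = M/(p_1 + p_2·(x_2/x_1)) and x_2* = (x_2/x_1)·x_1*.
Numerically x_2/x_1 = 3.697927, so x_1* = 92/(10 + 2.5·3.697927) = 4.7805 and x_2* = 3.697927·4.7805 = 17.678.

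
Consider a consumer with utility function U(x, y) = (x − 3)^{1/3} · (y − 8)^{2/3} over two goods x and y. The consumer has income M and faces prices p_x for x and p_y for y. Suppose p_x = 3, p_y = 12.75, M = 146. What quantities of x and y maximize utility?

MRS = (1/2)·(y−8)/(x−3). Tangency with p_x/p_y gives y−8 = 2·(p_x/p_y)·(x−3).
Substituting into the budget: x* = 3 + 1/3·(M − 3·p_x − 8·p_y)/p_x, and y* = 8 + 2/3·(…)/p_y.
Discretionary income = 146 − 3·3 − 8·12.75 = 35; x* = 3 + 1/3·35/3 = 6.8889; y* = 8 + 2/3·35/12.75 = 9.8301.

x* = 6.8889, y* = 9.8301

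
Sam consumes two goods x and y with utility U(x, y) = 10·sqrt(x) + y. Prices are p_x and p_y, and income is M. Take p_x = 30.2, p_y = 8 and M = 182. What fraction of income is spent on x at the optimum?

share on x = 0.2911

MU_x = 5/√x, MU_y = 1. Tangency: 5/√x = p_x/p_y.
Thus x* = (5·p_y/p_x)² — independent of M — with the rest of income spent on y.
Plugging in: x* = (5·8/30.2)² = 1.7543, y* = 16.1275.
Expenditure on x: 30.2·1.7543 = 52.9801; share = 0.2911.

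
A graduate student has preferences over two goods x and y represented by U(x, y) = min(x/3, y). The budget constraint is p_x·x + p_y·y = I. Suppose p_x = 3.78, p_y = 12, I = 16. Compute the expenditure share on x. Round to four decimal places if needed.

Demand: x*(p_x,p_y,I) = 3·I/(3·p_x + p_y), y* = I/(3·p_x + p_y).
Here 3·3.78 + 12 = 23.34, giving x* = 2.0566 and y* = 0.6855.
Expenditure on x: 3.78·2.0566 = 7.7738; share = 0.4859.

share on x = 0.4859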